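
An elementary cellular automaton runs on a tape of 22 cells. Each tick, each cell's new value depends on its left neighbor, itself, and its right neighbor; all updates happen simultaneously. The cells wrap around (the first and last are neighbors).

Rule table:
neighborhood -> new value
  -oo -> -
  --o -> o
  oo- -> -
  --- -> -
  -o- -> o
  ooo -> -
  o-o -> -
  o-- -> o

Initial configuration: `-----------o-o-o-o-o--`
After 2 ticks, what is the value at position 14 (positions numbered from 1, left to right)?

----------oo-o-o-o-oo-
---------o---o-o-o---o
position 14 holds o

o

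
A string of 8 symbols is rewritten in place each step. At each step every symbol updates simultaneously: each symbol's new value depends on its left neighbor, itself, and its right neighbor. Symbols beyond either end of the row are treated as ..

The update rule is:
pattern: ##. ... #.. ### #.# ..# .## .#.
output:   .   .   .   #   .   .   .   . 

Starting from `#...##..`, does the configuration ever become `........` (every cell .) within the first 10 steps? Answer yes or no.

yes

........
all cells are . at step 1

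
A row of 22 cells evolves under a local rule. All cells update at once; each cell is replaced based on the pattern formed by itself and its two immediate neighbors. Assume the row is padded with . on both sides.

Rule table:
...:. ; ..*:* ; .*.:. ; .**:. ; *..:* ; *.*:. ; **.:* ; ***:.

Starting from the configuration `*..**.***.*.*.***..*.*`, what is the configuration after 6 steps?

.**.*...*.......***...
*.*..*.*.*.....*..**..
...**.....*...*.**.**.
..*.**...*.*.*...*..**
.*...**.*.....*.*.**.*
*.*.*.*..*...*.....*..

*.*.*.*..*...*.....*..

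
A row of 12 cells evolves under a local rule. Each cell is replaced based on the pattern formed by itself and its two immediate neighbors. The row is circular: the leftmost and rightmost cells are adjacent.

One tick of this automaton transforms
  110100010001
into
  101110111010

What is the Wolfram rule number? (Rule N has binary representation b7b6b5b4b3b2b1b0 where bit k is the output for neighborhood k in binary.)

position 0: 111 → 1  (bit 7 = 1)
position 1: 110 → 0  (bit 6 = 0)
position 2: 101 → 1  (bit 5 = 1)
position 4: 100 → 1  (bit 4 = 1)
position 11: 011 → 0  (bit 3 = 0)
position 3: 010 → 1  (bit 2 = 1)
position 6: 001 → 1  (bit 1 = 1)
position 5: 000 → 0  (bit 0 = 0)
bits b7..b0 = 10110110 = 182

182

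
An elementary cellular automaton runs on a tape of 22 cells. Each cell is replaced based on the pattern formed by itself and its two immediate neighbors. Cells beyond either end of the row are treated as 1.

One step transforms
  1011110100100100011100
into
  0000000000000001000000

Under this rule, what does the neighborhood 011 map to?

0

At position 2 the neighborhood is 011; the next row has 0 there.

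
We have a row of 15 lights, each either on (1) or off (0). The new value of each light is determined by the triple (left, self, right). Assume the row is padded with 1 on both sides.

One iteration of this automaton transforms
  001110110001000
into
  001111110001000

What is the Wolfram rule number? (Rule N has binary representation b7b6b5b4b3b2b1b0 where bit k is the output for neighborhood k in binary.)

236

position 3: 111 → 1  (bit 7 = 1)
position 4: 110 → 1  (bit 6 = 1)
position 5: 101 → 1  (bit 5 = 1)
position 0: 100 → 0  (bit 4 = 0)
position 2: 011 → 1  (bit 3 = 1)
position 11: 010 → 1  (bit 2 = 1)
position 1: 001 → 0  (bit 1 = 0)
position 9: 000 → 0  (bit 0 = 0)
bits b7..b0 = 11101100 = 236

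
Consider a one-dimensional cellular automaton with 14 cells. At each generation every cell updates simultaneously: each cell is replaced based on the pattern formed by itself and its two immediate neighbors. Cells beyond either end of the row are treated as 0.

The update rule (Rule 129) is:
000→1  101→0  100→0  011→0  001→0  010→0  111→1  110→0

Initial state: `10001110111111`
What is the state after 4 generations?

00100100011110
10000001001100
00111100000001
10011001111100

10011001111100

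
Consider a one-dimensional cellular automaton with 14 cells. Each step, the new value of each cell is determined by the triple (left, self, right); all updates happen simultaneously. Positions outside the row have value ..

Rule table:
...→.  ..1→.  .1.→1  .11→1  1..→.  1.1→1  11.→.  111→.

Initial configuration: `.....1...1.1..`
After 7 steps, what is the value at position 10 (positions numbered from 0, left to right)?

.

.....1...111..
.....1...1....
.....1...1....  (fixed point — unchanged through step 7)
position 10 holds .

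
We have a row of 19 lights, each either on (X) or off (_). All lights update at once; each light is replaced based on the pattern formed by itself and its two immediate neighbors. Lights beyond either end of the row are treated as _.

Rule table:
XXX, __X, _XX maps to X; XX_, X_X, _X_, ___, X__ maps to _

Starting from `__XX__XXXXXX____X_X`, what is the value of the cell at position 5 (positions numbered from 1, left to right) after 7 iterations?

X

_XX__XXXXXX____X___
XX__XXXXXX____X____
X__XXXXXX____X_____
__XXXXXX____X______
_XXXXXX____X_______
XXXXXX____X________
XXXXX____X_________
position 5 holds X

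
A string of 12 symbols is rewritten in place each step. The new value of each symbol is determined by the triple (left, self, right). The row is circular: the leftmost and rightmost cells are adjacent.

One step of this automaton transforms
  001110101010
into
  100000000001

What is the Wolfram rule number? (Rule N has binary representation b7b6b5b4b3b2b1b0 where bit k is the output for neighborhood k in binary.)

position 3: 111 → 0  (bit 7 = 0)
position 4: 110 → 0  (bit 6 = 0)
position 5: 101 → 0  (bit 5 = 0)
position 11: 100 → 1  (bit 4 = 1)
position 2: 011 → 0  (bit 3 = 0)
position 6: 010 → 0  (bit 2 = 0)
position 1: 001 → 0  (bit 1 = 0)
position 0: 000 → 1  (bit 0 = 1)
bits b7..b0 = 00010001 = 17

17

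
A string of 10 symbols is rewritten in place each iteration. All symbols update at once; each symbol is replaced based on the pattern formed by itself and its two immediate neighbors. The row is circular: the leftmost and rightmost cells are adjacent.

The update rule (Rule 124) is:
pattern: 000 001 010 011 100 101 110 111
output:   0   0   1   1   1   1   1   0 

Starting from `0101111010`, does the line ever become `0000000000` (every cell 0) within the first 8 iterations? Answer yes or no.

no

iteration 1: 0111001111
iteration 2: 1101101001
iteration 3: 0111111101
iteration 4: 1100000111
iteration 5: 0110000100
iteration 6: 0111000110
iteration 7: 0101100111
iteration 8: 1111110101
iteration 8 is 1111110101, still not uniform 0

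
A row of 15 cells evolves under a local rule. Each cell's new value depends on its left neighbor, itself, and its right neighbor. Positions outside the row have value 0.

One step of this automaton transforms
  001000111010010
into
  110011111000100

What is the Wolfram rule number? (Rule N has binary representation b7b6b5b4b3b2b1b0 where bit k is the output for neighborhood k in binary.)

203

position 7: 111 → 1  (bit 7 = 1)
position 8: 110 → 1  (bit 6 = 1)
position 9: 101 → 0  (bit 5 = 0)
position 3: 100 → 0  (bit 4 = 0)
position 6: 011 → 1  (bit 3 = 1)
position 2: 010 → 0  (bit 2 = 0)
position 1: 001 → 1  (bit 1 = 1)
position 0: 000 → 1  (bit 0 = 1)
bits b7..b0 = 11001011 = 203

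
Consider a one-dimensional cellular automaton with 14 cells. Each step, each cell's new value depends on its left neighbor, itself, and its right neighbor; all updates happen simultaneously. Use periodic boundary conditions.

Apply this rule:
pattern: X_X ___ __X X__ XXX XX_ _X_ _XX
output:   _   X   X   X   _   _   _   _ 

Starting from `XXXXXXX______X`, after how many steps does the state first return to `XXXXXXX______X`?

2

step 1: _______XXXXXX_
step 2: XXXXXXX______X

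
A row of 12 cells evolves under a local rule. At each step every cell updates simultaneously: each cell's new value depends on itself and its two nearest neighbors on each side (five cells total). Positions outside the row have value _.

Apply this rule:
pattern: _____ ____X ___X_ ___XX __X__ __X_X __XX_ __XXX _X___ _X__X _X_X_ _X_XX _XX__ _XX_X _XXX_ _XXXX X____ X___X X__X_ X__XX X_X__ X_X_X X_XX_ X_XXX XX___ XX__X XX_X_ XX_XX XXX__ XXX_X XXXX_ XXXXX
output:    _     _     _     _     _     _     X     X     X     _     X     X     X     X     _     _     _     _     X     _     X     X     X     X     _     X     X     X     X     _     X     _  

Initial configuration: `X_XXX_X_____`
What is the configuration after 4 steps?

____X__XX___

step 1: _XX__XXX____
step 2: _XXX_X_X____
step 3: _X__XXXXX___
step 4: ____X__XX___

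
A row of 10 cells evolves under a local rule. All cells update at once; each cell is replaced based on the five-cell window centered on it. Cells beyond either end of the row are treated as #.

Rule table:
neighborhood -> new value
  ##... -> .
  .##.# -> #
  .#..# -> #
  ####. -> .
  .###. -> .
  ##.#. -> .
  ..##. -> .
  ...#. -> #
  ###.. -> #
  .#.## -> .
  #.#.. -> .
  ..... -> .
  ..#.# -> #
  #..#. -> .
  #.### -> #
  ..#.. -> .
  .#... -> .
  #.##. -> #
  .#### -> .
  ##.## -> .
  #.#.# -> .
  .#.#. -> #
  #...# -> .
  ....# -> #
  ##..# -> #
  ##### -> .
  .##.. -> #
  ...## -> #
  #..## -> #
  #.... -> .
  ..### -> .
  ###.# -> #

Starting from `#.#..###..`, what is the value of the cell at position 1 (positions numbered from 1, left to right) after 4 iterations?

iteration 1: #..##..###
iteration 2: ###.###...
iteration 3: ..#.#.#..#
iteration 4: #.##.#.##.
position 1 holds #

#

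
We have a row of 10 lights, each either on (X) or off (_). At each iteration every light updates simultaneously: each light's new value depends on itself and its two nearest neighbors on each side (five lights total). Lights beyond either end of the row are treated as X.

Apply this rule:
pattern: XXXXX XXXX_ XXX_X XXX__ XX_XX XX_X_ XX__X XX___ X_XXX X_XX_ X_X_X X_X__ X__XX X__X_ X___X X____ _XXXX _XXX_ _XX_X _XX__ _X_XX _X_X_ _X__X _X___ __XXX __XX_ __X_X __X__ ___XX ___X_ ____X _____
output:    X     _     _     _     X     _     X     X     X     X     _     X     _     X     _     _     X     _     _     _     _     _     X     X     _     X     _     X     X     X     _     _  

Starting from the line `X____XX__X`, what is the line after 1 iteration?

_X__XX_X__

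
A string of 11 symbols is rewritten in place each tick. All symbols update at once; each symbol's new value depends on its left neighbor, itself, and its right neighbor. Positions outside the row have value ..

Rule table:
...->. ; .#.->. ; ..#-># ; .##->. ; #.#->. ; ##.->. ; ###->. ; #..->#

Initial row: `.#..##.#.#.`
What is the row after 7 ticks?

.#...#....#

#.##......#
....#....#.
...#.#..#.#
..#...##...
.#.#.#..#..
#.....##.#.
.#...#....#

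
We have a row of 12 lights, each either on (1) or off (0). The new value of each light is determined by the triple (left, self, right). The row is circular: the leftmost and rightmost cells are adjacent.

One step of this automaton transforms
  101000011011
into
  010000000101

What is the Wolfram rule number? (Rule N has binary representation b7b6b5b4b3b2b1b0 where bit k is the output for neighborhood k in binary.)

position 11: 111 → 1  (bit 7 = 1)
position 0: 110 → 0  (bit 6 = 0)
position 1: 101 → 1  (bit 5 = 1)
position 3: 100 → 0  (bit 4 = 0)
position 7: 011 → 0  (bit 3 = 0)
position 2: 010 → 0  (bit 2 = 0)
position 6: 001 → 0  (bit 1 = 0)
position 4: 000 → 0  (bit 0 = 0)
bits b7..b0 = 10100000 = 160

160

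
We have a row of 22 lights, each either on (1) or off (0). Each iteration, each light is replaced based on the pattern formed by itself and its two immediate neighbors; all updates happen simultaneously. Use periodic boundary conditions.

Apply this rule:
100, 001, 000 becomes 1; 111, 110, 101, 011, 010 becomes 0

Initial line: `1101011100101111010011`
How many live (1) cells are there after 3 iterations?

4

0000000011000000001100
1111111100111111110011
0000000011000000001100
count of 1: 4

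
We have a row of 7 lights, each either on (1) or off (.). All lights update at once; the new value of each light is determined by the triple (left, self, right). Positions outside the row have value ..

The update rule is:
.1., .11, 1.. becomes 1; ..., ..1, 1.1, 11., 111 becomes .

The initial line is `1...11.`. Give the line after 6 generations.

1.1.1.1

generation 1: 11..1.1
generation 2: 1.1.1.1
generation 3: 1.1.1.1  (fixed point — unchanged through generation 6)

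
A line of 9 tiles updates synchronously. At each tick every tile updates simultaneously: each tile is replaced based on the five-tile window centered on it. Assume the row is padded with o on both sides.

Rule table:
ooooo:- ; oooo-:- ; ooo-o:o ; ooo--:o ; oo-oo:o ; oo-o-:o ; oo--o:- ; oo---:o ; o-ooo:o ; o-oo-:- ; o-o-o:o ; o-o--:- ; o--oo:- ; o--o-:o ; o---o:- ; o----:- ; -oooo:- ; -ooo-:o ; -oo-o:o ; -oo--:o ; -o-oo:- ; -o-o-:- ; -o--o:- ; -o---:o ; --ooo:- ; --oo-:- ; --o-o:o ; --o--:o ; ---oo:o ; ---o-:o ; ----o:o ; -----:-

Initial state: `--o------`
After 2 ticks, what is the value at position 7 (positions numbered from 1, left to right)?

-ooo---oo
ooooo-o--
position 7 holds o

o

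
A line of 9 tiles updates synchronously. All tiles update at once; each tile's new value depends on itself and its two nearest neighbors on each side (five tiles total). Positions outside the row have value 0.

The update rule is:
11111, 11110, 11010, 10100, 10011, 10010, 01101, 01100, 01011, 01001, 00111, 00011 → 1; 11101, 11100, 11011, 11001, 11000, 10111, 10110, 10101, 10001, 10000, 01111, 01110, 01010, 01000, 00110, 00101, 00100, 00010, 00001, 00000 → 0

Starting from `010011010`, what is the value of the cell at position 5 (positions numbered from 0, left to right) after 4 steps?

0

step 1: 001101110
step 2: 010100000
step 3: 000100000
step 4: 000000000
position 5 holds 0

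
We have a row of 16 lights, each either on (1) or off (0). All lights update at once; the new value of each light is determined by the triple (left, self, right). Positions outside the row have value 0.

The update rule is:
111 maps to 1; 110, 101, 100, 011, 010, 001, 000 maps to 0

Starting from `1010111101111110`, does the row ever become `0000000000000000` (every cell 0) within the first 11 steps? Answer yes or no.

0000011000111100
0000000000011000
0000000000000000
all cells are 0 at step 3

yes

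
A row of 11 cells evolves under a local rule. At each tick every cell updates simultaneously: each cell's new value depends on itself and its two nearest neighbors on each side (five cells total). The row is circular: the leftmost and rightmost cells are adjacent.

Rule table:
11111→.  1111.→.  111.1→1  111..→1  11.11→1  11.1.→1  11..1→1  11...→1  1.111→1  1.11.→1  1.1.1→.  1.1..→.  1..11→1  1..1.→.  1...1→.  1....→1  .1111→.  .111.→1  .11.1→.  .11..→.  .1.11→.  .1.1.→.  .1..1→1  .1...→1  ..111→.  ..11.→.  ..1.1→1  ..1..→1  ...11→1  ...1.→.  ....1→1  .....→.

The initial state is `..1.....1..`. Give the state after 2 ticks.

1.111.1.111
111111..1..

111111..1..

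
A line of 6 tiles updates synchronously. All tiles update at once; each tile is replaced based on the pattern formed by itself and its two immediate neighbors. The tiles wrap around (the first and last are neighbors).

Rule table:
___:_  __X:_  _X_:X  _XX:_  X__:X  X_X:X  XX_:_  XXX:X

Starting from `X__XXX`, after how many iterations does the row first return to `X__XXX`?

_X__XX
XXX___
_X_X__
_XXXX_
__XX_X
X___XX
_X___X
XXX__X
XX_X__
__XXX_
___X_X
X__XXX

12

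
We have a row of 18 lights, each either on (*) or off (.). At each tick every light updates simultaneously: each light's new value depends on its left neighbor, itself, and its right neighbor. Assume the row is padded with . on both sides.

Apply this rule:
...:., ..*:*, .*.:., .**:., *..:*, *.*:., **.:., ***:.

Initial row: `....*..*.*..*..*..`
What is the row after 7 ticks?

.*.*.*....*.*.*.*.

...*.**...**.**.*.
..*....*.*.......*
.*.*..*...*.....*.
*...**.*.*.*...*.*
.*.*........*.*...
*...*......*...*..
.*.*.*....*.*.*.*.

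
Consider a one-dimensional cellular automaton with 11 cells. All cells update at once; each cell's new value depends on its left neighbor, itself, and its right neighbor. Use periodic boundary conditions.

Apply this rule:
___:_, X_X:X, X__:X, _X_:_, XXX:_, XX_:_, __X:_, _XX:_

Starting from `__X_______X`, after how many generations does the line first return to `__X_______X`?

11

generation 1: X__X_______
generation 2: _X__X______
generation 3: __X__X_____
generation 4: ___X__X____
generation 5: ____X__X___
generation 6: _____X__X__
generation 7: ______X__X_
generation 8: _______X__X
generation 9: X_______X__
generation 10: _X_______X_
generation 11: __X_______X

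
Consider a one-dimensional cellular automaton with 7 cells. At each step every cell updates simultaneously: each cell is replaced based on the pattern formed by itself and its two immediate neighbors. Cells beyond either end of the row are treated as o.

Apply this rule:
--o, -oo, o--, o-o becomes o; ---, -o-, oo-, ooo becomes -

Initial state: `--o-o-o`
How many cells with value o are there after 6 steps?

3

oo-o-oo
--o-oo-
oo-oo-o
--oo-oo
ooo-oo-
---oo-o
count of o: 3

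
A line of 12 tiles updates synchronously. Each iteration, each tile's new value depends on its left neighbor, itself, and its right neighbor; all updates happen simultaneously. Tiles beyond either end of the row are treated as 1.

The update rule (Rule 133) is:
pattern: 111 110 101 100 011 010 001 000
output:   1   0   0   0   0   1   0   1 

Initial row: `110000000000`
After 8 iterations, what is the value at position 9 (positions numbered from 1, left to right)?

iteration 1: 100111111110
iteration 2: 000011111100
iteration 3: 011001111000
iteration 4: 000000110010
iteration 5: 011110000010
iteration 6: 001100111010
iteration 7: 000000010010
iteration 8: 011111010010
position 9 holds 0

0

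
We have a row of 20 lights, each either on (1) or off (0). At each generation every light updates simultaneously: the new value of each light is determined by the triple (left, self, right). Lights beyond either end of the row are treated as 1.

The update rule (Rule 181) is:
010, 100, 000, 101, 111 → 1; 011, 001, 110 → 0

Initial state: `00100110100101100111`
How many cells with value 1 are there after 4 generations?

generation 1: 10110001110110010011
generation 2: 01001100101001011001
generation 3: 11100010111101100100
generation 4: 11011011011010010110
count of 1: 12

12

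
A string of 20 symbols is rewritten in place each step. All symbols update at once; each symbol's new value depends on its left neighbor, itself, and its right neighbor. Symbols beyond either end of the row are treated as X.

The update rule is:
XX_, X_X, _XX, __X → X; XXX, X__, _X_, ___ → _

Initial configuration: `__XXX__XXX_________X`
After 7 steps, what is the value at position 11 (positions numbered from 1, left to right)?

_XX_X_XX_X________XX
XXXX_XXXX________XX_
___XXX__X_______XXXX
__XX_X_X_______XX___
_XXXX_X_______XXX__X
XX__XX_______XX_X_XX
_X_XXX______XXXX_XX_
position 11 holds _

_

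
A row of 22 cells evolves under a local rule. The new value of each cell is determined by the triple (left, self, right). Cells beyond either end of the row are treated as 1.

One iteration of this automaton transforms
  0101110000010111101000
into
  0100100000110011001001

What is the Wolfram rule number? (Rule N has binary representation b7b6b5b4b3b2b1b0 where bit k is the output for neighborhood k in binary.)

position 4: 111 → 1  (bit 7 = 1)
position 5: 110 → 0  (bit 6 = 0)
position 0: 101 → 0  (bit 5 = 0)
position 6: 100 → 0  (bit 4 = 0)
position 3: 011 → 0  (bit 3 = 0)
position 1: 010 → 1  (bit 2 = 1)
position 10: 001 → 1  (bit 1 = 1)
position 7: 000 → 0  (bit 0 = 0)
bits b7..b0 = 10000110 = 134

134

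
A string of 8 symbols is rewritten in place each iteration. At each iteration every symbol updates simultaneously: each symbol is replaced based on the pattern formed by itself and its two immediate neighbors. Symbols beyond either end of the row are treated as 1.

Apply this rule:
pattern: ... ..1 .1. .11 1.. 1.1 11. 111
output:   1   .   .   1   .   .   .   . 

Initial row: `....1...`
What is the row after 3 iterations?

......1.

.11...1.
.1..1...
......1.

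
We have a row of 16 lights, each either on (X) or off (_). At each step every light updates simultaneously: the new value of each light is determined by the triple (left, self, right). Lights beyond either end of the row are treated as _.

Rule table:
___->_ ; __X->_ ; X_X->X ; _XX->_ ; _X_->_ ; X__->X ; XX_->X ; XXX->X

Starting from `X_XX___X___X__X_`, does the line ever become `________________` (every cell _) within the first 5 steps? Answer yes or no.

no

_X_XX___X___X__X
__X_XX___X___X__
___X_XX___X___X_
____X_XX___X___X
_____X_XX___X___
step 5 is _____X_XX___X___, still not uniform _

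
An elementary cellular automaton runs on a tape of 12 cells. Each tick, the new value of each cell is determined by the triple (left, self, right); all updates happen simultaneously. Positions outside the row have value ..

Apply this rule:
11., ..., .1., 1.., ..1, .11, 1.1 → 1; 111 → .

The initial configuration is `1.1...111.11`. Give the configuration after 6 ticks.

1111111.1111
1.....111..1
1111111.1111  (repeats tick 1; period 2)
tick 6: 1.....111..1

1.....111..1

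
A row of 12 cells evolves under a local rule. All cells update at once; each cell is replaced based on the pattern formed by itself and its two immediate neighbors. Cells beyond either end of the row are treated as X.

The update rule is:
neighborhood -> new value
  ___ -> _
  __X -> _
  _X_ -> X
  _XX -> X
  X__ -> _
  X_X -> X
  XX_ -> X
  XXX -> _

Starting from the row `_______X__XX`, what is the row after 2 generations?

_______X__XX

generation 1: _______X__X_
generation 2: _______X__XX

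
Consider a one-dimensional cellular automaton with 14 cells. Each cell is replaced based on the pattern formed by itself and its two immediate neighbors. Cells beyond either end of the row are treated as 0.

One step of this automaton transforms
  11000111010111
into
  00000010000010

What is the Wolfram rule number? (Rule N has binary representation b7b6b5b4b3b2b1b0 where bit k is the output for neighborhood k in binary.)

128

position 6: 111 → 1  (bit 7 = 1)
position 1: 110 → 0  (bit 6 = 0)
position 8: 101 → 0  (bit 5 = 0)
position 2: 100 → 0  (bit 4 = 0)
position 0: 011 → 0  (bit 3 = 0)
position 9: 010 → 0  (bit 2 = 0)
position 4: 001 → 0  (bit 1 = 0)
position 3: 000 → 0  (bit 0 = 0)
bits b7..b0 = 10000000 = 128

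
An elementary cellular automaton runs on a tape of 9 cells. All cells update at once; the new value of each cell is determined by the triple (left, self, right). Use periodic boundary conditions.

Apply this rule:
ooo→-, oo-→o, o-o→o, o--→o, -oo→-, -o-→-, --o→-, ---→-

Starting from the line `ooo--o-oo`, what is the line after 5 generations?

generation 1: --oo--o--
generation 2: ---oo--o-
generation 3: ----oo--o
generation 4: o----oo--
generation 5: -o----oo-

-o----oo-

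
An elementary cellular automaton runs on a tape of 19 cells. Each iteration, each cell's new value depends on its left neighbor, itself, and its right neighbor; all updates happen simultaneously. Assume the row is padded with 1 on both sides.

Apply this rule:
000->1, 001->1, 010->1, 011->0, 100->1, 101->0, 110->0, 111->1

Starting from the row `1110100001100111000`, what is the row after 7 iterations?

1100111110011010111
1011011101100010011
0000001000011111101
1111111111101111000
1111111111000110111
1111111110111000011
1111111100010111101

1111111100010111101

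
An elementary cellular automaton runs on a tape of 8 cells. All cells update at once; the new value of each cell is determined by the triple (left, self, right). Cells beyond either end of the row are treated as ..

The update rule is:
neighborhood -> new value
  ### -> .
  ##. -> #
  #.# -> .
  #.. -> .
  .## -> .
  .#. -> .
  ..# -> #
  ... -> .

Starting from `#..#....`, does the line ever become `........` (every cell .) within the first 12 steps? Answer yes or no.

step 1: ..#.....
step 2: .#......
step 3: #.......
step 4: ........
all cells are . at step 4

yes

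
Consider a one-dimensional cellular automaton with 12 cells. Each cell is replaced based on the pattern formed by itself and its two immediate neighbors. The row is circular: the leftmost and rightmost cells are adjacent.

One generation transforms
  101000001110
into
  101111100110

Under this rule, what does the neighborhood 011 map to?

0

At position 8 the neighborhood is 011; the next row has 0 there.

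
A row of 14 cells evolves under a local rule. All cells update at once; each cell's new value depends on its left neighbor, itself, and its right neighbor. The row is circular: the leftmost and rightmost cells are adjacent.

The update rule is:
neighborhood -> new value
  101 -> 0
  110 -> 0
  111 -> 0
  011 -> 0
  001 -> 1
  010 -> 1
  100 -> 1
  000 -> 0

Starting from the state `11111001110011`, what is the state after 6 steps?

00001000000010

00000110001100
00001001010010
00011111011111
10100000000000
10110000000001
00001000000010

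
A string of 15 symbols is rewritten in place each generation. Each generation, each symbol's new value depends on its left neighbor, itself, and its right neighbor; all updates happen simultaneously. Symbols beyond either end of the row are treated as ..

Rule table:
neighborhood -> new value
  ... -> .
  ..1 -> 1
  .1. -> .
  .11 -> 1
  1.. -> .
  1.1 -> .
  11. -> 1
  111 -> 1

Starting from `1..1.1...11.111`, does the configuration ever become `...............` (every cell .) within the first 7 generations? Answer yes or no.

no

..1.....111.111
.1.....1111.111
1.....11111.111
.....111111.111
....1111111.111
...11111111.111
..111111111.111
generation 7 is ..111111111.111, still not uniform .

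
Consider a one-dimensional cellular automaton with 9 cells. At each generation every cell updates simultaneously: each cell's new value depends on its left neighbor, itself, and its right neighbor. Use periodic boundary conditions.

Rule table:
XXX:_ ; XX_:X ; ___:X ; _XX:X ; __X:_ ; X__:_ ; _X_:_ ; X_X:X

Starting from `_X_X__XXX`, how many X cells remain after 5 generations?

6

generation 1: X_X___X_X
generation 2: XX__X__XX
generation 3: _X_____X_
generation 4: ___XXX___
generation 5: XX_X_X_XX
count of X: 6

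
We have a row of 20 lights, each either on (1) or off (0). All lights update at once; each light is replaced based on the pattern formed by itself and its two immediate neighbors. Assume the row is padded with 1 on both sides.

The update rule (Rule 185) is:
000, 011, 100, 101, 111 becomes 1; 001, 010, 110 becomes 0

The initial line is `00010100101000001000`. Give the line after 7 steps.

step 1: 11001010010111100110
step 2: 10100101001111010101
step 3: 01010010101110101011
step 4: 10101001011101010111
step 5: 01010100111010101111
step 6: 10101010110101011111
step 7: 01010101101010111111

01010101101010111111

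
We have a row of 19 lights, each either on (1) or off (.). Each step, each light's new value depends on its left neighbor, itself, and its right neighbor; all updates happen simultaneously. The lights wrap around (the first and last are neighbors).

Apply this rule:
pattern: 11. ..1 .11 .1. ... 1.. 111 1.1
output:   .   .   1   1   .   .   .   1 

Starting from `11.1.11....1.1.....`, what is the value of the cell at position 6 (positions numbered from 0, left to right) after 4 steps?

.

step 1: 1.1111.....111.....
step 2: 111........1.......
step 3: 1..........1.......
step 4: 1..........1.......
position 6 holds .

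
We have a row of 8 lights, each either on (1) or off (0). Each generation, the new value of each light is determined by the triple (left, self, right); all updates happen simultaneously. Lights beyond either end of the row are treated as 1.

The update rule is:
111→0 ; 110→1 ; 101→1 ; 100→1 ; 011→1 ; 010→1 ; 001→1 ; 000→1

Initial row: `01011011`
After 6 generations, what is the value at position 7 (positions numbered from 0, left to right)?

11111110
00000011
11111110  (repeats generation 1; period 2)
generation 6: 00000011
position 7 holds 1

1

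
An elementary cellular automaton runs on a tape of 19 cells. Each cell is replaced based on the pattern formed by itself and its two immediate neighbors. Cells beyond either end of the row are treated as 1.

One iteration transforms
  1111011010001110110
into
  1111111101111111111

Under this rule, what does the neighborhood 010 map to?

At position 8 the neighborhood is 010; the next row has 0 there.

0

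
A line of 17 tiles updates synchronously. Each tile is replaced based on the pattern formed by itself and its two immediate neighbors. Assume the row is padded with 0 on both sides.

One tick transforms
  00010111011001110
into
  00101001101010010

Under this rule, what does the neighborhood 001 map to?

1

At position 2 the neighborhood is 001; the next row has 1 there.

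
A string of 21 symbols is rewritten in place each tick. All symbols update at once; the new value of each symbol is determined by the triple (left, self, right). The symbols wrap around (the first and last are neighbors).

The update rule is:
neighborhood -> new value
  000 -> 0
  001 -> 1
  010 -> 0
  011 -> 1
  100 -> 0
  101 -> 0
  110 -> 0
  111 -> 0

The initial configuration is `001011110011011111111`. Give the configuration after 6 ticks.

tick 1: 010010000110010000000
tick 2: 100100001100100000000
tick 3: 001000011001000000001
tick 4: 010000110010000000010
tick 5: 100001100100000000100
tick 6: 000011001000000001001

000011001000000001001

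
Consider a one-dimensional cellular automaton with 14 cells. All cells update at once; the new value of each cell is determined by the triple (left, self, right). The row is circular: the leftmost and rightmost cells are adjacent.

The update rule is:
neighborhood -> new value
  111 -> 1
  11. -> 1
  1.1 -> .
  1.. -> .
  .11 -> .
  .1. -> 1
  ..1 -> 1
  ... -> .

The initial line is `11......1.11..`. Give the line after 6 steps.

.1..1.1.1.11.1

step 1: .1.....11..1.1
step 2: .1....1.1.11.1
step 3: .1...11.1..1.1
step 4: .1..1.1.1.11.1
step 5: .1.11.1.1..1.1
step 6: .1..1.1.1.11.1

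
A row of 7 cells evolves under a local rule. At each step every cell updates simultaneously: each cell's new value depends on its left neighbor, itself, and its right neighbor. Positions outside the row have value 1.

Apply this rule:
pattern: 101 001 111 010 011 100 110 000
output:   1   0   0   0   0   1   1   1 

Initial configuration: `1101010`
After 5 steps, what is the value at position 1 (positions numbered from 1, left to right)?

0110101
1011010
1101101
0110110
1011011
position 1 holds 1

1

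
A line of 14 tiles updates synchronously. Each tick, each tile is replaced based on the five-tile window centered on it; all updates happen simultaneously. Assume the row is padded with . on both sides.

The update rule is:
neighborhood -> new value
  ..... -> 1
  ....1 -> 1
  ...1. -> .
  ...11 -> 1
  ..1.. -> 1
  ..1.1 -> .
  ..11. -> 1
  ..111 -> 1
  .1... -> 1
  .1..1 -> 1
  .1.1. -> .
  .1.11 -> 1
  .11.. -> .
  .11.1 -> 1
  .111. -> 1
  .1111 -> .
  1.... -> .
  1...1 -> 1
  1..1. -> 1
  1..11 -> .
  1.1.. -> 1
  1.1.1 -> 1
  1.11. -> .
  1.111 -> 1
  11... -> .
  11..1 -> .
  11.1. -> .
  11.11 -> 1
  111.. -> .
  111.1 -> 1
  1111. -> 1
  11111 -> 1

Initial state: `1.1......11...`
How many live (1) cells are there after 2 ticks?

10

..11.11111...1
111111.11..1.1
count of 1: 10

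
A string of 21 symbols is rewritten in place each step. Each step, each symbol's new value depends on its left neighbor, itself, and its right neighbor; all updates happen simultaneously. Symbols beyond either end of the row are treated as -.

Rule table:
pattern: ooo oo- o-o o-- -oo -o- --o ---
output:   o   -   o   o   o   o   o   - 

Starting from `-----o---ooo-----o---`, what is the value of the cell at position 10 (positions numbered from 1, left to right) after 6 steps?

step 1: ----ooo-ooo-o---ooo--
step 2: ---ooo-ooo-ooo-ooo-o-
step 3: --ooo-ooo-ooo-ooo-ooo
step 4: -ooo-ooo-ooo-ooo-ooo-
step 5: ooo-ooo-ooo-ooo-ooo-o
step 6: oo-ooo-ooo-ooo-ooo-oo
position 10 holds o

o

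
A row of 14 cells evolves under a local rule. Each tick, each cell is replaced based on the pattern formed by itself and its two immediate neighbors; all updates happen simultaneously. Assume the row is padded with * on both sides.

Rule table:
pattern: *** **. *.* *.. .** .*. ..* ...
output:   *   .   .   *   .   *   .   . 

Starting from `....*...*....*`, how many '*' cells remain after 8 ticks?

*...**..**....
.*....*...*...
.**...**..**..
...*....*...*.
*..**...**..*.
.*...*....*.*.
.**..**...*.*.
...*...*..*.*.
count of *: 4

4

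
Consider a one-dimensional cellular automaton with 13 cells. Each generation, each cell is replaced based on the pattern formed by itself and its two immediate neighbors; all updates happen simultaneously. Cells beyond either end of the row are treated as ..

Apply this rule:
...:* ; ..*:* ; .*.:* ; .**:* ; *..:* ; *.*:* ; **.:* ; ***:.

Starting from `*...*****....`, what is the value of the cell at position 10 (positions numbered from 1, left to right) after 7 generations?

*

*****...*****
*...*****...*
*****...*****  (repeats generation 1; period 2)
generation 7: *****...*****
position 10 holds *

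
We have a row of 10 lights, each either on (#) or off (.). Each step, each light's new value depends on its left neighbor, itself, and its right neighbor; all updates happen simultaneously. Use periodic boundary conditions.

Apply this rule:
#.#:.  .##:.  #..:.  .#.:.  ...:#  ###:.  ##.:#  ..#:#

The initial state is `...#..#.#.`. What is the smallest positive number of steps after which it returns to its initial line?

30

###..#....
..#.#..###
.#....#..#
...###..#.
###..#.#..
..#.#....#
.#....###.
#..###..#.
..#..#.#..
##..#....#
.#.#..###.
#....#..#.
..###..#..
##..#.#..#
.#.#....#.
#....###..
..###..#.#
.#..#.#...
#..#....##
#.#..###..
....#..#.#
.###..#...
#..#.#..##
#.#....#..
....###..#
.###..#.#.
#..#.#....
..#....###
.#..###..#
...#..#.#.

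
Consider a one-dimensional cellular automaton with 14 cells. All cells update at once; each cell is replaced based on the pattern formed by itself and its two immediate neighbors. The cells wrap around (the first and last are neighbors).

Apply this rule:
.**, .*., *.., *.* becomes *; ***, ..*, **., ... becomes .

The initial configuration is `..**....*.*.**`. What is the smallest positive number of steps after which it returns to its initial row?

step 1: *.*.*...*****.
step 2: ******..*....*
step 3: ......*.**...*
step 4: *.....***.*..*
step 5: .*....*..***.*
step 6: ***...**.*..**
step 7: ...*..*.***.*.
step 8: ...**.***..***
step 9: *..*.**..*.*..
step 10: **.***.*.****.
step 11: *.**..****...*
step 12: .**.*.*...*..*
step 13: **.*****..**.*
step 14: ..**....*.*.**

14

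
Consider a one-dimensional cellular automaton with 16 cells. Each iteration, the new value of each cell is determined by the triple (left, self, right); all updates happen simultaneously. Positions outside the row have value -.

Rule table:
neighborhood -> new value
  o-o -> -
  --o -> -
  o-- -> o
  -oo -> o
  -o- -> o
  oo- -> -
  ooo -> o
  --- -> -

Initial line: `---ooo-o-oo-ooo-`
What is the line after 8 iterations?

---o-o-o-oo-o--o

iteration 1: ---oo--o-o--oo-o
iteration 2: ---o-o-o-oo-o--o
iteration 3: ---o-o-o-o--oo-o
iteration 4: ---o-o-o-oo-o--o  (repeats iteration 2; period 2)
iteration 8: ---o-o-o-oo-o--o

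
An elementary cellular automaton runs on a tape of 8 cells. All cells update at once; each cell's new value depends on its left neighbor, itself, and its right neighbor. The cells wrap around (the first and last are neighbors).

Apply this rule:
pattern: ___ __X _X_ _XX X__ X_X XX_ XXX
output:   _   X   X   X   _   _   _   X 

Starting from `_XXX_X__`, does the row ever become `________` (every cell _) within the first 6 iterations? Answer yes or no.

no

XXX__X__
XX__XX_X
X__XX__X
__XX__XX
_XX__XX_
XX__XX__
iteration 6 is XX__XX__, still not uniform _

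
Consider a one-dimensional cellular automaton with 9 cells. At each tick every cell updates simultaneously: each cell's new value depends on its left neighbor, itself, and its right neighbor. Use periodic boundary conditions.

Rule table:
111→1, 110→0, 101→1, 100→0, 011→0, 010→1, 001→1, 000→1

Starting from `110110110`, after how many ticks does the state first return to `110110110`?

001001001
011011011
100100100
101101101
010010010
110110110

6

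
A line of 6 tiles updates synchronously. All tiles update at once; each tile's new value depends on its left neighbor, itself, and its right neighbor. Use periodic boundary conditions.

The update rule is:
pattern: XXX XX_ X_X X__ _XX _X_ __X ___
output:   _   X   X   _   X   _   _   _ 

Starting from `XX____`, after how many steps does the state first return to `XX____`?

1

XX____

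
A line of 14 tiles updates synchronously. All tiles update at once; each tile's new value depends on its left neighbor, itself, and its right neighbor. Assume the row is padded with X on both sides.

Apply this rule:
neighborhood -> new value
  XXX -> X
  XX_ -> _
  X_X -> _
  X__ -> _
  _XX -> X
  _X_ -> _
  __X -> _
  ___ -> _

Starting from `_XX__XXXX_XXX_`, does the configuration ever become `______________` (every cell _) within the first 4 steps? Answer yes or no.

_X___XXX__XX__
_____XX___X___
_____X________
______________
all cells are _ at step 4

yes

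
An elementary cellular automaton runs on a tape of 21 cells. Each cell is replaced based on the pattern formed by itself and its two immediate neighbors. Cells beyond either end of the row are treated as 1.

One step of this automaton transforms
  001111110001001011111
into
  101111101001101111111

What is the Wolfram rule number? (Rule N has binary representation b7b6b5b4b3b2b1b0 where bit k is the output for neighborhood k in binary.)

188

position 3: 111 → 1  (bit 7 = 1)
position 7: 110 → 0  (bit 6 = 0)
position 15: 101 → 1  (bit 5 = 1)
position 0: 100 → 1  (bit 4 = 1)
position 2: 011 → 1  (bit 3 = 1)
position 11: 010 → 1  (bit 2 = 1)
position 1: 001 → 0  (bit 1 = 0)
position 9: 000 → 0  (bit 0 = 0)
bits b7..b0 = 10111100 = 188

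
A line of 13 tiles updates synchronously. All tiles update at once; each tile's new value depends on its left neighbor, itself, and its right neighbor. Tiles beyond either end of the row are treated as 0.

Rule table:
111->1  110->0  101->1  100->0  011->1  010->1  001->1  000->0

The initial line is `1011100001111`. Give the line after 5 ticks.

tick 1: 1111000011110
tick 2: 1110000111100
tick 3: 1100001111000
tick 4: 1000011110000
tick 5: 1000111100000

1000111100000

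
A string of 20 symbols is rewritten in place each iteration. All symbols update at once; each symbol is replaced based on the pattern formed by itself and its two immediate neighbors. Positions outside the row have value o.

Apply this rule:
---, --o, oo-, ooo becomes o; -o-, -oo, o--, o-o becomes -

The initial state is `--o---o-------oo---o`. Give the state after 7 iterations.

iteration 1: -o--oo--oooooo-o-oo-
iteration 2: ---o-o-o-ooooo----o-
iteration 3: -oo-------oooo-ooo--
iteration 4: --o-oooooo-ooo--oo-o
iteration 5: -o---ooooo--oo-o-o--
iteration 6: ---oo-oooo-o-o-----o
iteration 7: -oo-o--ooo-----oooo-

-oo-o--ooo-----oooo-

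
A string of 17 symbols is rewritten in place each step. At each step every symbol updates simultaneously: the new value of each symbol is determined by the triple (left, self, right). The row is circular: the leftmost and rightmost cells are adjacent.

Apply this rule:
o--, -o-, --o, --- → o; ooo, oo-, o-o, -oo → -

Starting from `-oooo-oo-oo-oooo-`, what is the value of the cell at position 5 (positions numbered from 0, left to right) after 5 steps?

o---------------o
-ooooooooooooooo-
o---------------o  (repeats step 1; period 2)
step 5: o---------------o
position 5 holds -

-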